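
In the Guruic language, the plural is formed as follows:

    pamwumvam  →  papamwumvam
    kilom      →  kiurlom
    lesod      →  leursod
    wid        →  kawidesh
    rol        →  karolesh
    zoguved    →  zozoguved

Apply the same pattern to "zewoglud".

zezewoglud

wid and lesod both end in -d yet inflect differently (kawidesh, leursod), so the final letter is not what conditions the rule; the number of vowels is.
"zewoglud" has 3 vowels. The stems with 3 vowels (zoguved → zozoguved, pamwumvam → papamwumvam) repeat the first consonant+vowel as a prefix.
The other patterns: stems with 1 vowel add ka- … -esh around the stem; stems with 2 vowels insert -ur- after the first vowel.
So zewoglud → zezewoglud.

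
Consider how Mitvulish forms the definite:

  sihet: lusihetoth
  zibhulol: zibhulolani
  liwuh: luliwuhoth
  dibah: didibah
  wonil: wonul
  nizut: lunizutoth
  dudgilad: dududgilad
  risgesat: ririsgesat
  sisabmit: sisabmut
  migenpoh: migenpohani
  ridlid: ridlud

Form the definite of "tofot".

tofotani

zibhulol and wonil both end in -l yet inflect differently (zibhulolani, wonul), so the final letter is not what conditions the rule; the last vowel is.
"tofot" has last vowel 'o'. The stems whose last vowel is 'o' (zibhulol → zibhulolani, migenpoh → migenpohani) add -ani.
So tofot → tofotani.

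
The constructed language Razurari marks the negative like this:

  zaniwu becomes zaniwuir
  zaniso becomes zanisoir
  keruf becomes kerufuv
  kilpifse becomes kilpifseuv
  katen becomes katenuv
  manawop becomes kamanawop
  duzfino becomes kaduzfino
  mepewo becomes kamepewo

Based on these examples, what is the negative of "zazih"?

zazihir

"zazih" begins with z-. The stems beginning with z- (zaniwu → zaniwuir, zaniso → zanisoir) add -ir.
The other patterns: stems beginning with k- add -uv; stems beginning with d- or m- add the prefix ka-.
So zazih → zazihir.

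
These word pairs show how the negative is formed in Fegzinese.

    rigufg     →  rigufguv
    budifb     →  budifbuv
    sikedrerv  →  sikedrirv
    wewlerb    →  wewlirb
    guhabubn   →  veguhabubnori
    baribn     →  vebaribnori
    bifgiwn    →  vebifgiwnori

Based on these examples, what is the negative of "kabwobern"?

budifb and wewlerb both end in -b yet inflect differently (budifbuv, wewlirb), so the final letter is not what conditions the rule; the second-to-last letter is.
"kabwobern" has second-to-last letter 'r'. The stems whose second-to-last letter is 'r' (sikedrerv → sikedrirv, wewlerb → wewlirb) change the last vowel to 'i'.
The other patterns: stems whose second-to-last letter is 'f' add -uv; stems whose second-to-last letter is 'b' or 'w' add ve- … -ori around the stem.
So kabwobern → kabwobirn.

kabwobirn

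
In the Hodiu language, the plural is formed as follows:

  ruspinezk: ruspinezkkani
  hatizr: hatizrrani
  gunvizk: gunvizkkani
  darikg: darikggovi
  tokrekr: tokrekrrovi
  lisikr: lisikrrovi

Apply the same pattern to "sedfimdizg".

sedfimdizggani

hatizr and tokrekr both end in -r yet inflect differently (hatizrrani, tokrekrrovi), so the final letter is not what conditions the rule; the second-to-last letter is.
"sedfimdizg" has second-to-last letter 'z'. The stems whose second-to-last letter is 'z' (ruspinezk → ruspinezkkani, hatizr → hatizrrani, gunvizk → gunvizkkani) double the final consonant and add -ani.
The other pattern: stems whose second-to-last letter is 'k' double the final consonant and add -ovi.
So sedfimdizg → sedfimdizggani.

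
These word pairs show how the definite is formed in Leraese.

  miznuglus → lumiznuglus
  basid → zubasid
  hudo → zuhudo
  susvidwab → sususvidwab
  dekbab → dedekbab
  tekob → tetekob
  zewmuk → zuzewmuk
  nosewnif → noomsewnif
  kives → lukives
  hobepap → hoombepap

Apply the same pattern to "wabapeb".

hobepap and dekbab both have last vowel 'a' yet inflect differently (hoombepap, dedekbab), so the last vowel is not what conditions the rule; the final letter is.
"wabapeb" ends in -b. The stems ending in -b (tekob → tetekob, dekbab → dedekbab, susvidwab → sususvidwab) repeat the first consonant+vowel as a prefix.
The other patterns: stems ending in -f or -p insert -om- after the first vowel; stems ending in -s add the prefix lu-; stems ending in -d, -k or -o add the prefix zu-.
So wabapeb → wawabapeb.

wawabapeb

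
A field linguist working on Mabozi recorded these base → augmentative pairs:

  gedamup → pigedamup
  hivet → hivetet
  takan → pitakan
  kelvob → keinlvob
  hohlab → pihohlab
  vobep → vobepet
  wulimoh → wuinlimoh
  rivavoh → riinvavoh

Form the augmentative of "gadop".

vobep and gedamup both end in -p yet inflect differently (vobepet, pigedamup), so the final letter is not what conditions the rule; the last vowel is.
"gadop" has last vowel 'o'. The stems whose last vowel is 'o' (kelvob → keinlvob, rivavoh → riinvavoh, wulimoh → wuinlimoh) insert -in- after the first vowel.
So gadop → gaindop.

gaindop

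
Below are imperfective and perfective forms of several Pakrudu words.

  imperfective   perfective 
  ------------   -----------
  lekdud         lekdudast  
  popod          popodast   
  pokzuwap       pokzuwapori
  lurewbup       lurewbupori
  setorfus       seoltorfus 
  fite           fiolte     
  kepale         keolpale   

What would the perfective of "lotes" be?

"lotes" ends in -s. The one such stem in the data (setorfus → seoltorfus) inserts -ol- after the first vowel (as do fite, kepale), so the same rule applies.
So lotes → looltes.

looltes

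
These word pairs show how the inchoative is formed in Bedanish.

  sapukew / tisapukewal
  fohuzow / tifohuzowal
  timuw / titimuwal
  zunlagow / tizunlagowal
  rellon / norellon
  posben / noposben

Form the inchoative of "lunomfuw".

"lunomfuw" ends in -w. The stems ending in -w (sapukew → tisapukewal, fohuzow → tifohuzowal, timuw → titimuwal) add ti- … -al around the stem.
The other pattern: stems ending in -n add the prefix no-.
So lunomfuw → tilunomfuwal.

tilunomfuwal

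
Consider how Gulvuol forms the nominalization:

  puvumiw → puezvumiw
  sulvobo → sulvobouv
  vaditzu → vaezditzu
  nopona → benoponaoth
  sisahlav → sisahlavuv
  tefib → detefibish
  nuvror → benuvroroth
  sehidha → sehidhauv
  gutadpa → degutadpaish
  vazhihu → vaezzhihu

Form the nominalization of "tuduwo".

detuduwoish

"tuduwo" begins with t-. The one such stem in the data (tefib → detefibish) adds de- … -ish around the stem, so the same rule applies.
The other patterns: stems beginning with n- add be- … -oth around the stem; stems beginning with s- add -uv; stems beginning with p- or v- insert -ez- after the first vowel.
So tuduwo → detuduwoish.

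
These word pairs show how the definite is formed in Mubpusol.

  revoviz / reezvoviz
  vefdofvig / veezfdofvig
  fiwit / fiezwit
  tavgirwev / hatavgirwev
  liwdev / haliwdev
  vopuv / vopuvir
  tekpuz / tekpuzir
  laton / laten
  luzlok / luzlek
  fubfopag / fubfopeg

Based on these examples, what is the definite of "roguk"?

rogukir

"roguk" has last vowel 'u'. The stems whose last vowel is 'u' (vopuv → vopuvir, tekpuz → tekpuzir) add -ir.
So roguk → rogukir.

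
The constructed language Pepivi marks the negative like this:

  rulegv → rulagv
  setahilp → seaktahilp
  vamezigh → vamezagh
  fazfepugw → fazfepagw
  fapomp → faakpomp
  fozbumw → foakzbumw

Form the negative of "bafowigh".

"bafowigh" has second-to-last letter 'g'. The stems whose second-to-last letter is 'g' (fazfepugw → fazfepagw, vamezigh → vamezagh, rulegv → rulagv) change the last vowel to 'a'.
The other pattern: stems whose second-to-last letter is 'l' or 'm' insert -ak- after the first vowel.
So bafowigh → bafowagh.

bafowagh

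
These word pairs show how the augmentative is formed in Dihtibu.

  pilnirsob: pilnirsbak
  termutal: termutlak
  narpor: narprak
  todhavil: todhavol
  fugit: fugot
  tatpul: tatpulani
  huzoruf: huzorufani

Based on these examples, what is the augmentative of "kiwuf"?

kiwufani

tatpul and todhavil both end in -l yet inflect differently (tatpulani, todhavol), so the final letter is not what conditions the rule; the last vowel is.
"kiwuf" has last vowel 'u'. The stems whose last vowel is 'u' (huzoruf → huzorufani, tatpul → tatpulani) add -ani.
The other patterns: stems whose last vowel is 'i' change the last vowel to 'o'; stems whose last vowel is 'a' or 'o' delete the last vowel and add -ak.
So kiwuf → kiwufani.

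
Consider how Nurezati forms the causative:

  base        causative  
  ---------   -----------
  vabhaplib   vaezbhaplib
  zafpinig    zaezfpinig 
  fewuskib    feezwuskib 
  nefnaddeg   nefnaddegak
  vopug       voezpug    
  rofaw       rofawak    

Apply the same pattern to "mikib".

miezkib

nefnaddeg and zafpinig both end in -g yet inflect differently (nefnaddegak, zaezfpinig), so the final letter is not what conditions the rule; the last vowel is.
"mikib" has last vowel 'i'. The stems whose last vowel is 'i' (zafpinig → zaezfpinig, fewuskib → feezwuskib, vabhaplib → vaezbhaplib) insert -ez- after the first vowel.
The other pattern: stems whose last vowel is 'a' or 'e' add -ak.
So mikib → miezkib.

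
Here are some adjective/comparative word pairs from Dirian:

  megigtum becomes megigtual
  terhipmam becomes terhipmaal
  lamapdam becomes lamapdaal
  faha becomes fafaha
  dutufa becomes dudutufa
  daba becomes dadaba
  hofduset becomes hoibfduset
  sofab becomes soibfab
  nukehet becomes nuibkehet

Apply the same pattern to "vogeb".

terhipmam and faha both have last vowel 'a' yet inflect differently (terhipmaal, fafaha), so the last vowel is not what conditions the rule; the final letter is.
"vogeb" ends in -b. The one such stem in the data (sofab → soibfab) inserts -ib- after the first vowel (as do hofduset, nukehet), so the same rule applies.
The other patterns: stems ending in -m drop the final letter and add -al; stems ending in -a repeat the first consonant+vowel as a prefix.
So vogeb → voibgeb.

voibgeb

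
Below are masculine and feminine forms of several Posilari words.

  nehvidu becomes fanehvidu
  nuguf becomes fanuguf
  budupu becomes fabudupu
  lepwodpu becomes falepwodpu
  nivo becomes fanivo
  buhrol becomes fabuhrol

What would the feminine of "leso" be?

faleso

Every pair shown (nehvidu → fanehvidu, nuguf → fanuguf, budupu → fabudupu, …) follows the same rule: add the prefix fa-.
So leso → faleso.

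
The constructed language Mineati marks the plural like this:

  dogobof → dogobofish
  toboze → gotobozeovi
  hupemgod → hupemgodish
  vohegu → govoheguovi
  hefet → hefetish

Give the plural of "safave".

gosafaveovi

"safave" ends in a vowel. The stems ending in a vowel (vohegu → govoheguovi, toboze → gotobozeovi) add go- … -ovi around the stem.
The other pattern: stems ending in a consonant add -ish.
So safave → gosafaveovi.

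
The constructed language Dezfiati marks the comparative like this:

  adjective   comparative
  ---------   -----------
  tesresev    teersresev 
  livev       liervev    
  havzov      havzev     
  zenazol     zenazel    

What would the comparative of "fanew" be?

faernew

tesresev and havzov both end in -v yet inflect differently (teersresev, havzev), so the final letter is not what conditions the rule; the last vowel is.
"fanew" has last vowel 'e'. The stems whose last vowel is 'e' (tesresev → teersresev, livev → liervev) insert -er- after the first vowel.
So fanew → faernew.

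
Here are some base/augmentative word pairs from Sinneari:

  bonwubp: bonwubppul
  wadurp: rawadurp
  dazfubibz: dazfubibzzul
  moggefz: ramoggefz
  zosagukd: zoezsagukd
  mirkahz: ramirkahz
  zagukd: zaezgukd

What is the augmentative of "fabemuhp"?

"fabemuhp" has second-to-last letter 'h'. The one such stem in the data (mirkahz → ramirkahz) adds the prefix ra-, so the same rule applies.
The other patterns: stems whose second-to-last letter is 'k' insert -ez- after the first vowel; stems whose second-to-last letter is 'b' double the final consonant and add -ul.
So fabemuhp → rafabemuhp.

rafabemuhp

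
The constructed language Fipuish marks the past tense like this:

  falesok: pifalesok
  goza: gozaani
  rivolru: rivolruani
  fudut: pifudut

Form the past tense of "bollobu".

bollobuani

fudut and rivolru both have last vowel 'u' yet inflect differently (pifudut, rivolruani), so the last vowel is not what conditions the rule; whether the stem ends in a vowel or a consonant is.
"bollobu" ends in a vowel. The stems ending in a vowel (goza → gozaani, rivolru → rivolruani) add -ani.
The other pattern: stems ending in a consonant add the prefix pi-.
So bollobu → bollobuani.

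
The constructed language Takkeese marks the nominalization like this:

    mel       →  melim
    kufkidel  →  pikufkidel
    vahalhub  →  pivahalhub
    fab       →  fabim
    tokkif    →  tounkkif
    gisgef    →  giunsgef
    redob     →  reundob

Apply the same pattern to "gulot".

guunlot

fab and redob both end in -b yet inflect differently (fabim, reundob), so the final letter is not what conditions the rule; the number of vowels is.
"gulot" has 2 vowels. The stems with 2 vowels (tokkif → tounkkif, gisgef → giunsgef, redob → reundob) insert -un- after the first vowel.
The other patterns: stems with 1 vowel add -im; stems with 3 vowels add the prefix pi-.
So gulot → guunlot.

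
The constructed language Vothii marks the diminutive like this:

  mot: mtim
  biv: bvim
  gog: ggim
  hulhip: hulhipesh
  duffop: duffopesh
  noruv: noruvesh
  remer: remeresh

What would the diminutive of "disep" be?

disepesh

biv and noruv both end in -v yet inflect differently (bvim, noruvesh), so the final letter is not what conditions the rule; the number of vowels is.
"disep" has 2 vowels. The stems with 2 vowels (hulhip → hulhipesh, duffop → duffopesh, noruv → noruvesh) add -esh.
So disep → disepesh.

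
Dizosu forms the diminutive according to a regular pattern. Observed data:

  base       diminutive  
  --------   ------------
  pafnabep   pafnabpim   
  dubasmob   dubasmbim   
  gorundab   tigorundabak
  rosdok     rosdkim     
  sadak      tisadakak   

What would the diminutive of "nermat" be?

gorundab and dubasmob both end in -b yet inflect differently (tigorundabak, dubasmbim), so the final letter is not what conditions the rule; the last vowel is.
"nermat" has last vowel 'a'. The stems whose last vowel is 'a' (sadak → tisadakak, gorundab → tigorundabak) add ti- … -ak around the stem.
So nermat → tinermatak.

tinermatak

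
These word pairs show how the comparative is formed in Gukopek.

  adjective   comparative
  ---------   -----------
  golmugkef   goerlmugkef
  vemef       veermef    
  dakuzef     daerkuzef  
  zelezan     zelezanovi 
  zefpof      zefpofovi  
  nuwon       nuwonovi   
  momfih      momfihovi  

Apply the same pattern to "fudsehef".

fuerdsehef

"fudsehef" has last vowel 'e'. The stems whose last vowel is 'e' (golmugkef → goerlmugkef, vemef → veermef, dakuzef → daerkuzef) insert -er- after the first vowel.
The other pattern: stems whose last vowel is 'a', 'i' or 'o' add -ovi.
So fudsehef → fuerdsehef.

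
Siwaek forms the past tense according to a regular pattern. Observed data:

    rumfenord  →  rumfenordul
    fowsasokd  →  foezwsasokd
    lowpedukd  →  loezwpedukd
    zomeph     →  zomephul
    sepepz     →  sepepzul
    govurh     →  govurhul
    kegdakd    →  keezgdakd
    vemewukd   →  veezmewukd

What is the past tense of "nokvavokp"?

"nokvavokp" has second-to-last letter 'k'. The stems whose second-to-last letter is 'k' (kegdakd → keezgdakd, vemewukd → veezmewukd, fowsasokd → foezwsasokd) insert -ez- after the first vowel.
The other pattern: stems whose second-to-last letter is 'p' or 'r' add -ul.
So nokvavokp → noezkvavokp.

noezkvavokp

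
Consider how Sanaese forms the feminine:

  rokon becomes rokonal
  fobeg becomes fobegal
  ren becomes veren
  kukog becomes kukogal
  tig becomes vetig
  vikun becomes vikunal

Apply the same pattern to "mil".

kukog and tig both end in -g yet inflect differently (kukogal, vetig), so the final letter is not what conditions the rule; the number of vowels is.
"mil" has 1 vowel. The stems with 1 vowel (tig → vetig, ren → veren) add the prefix ve-.
So mil → vemil.

vemil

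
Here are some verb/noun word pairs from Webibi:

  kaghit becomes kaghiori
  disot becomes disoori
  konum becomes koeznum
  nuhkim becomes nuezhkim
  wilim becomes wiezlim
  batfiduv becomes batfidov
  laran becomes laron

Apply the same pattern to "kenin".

kaghit and nuhkim both have last vowel 'i' yet inflect differently (kaghiori, nuezhkim), so the last vowel is not what conditions the rule; the final letter is.
"kenin" ends in -n. The one such stem in the data (laran → laron) changes the last vowel to 'o' (as does batfiduv), so the same rule applies.
The other patterns: stems ending in -t drop the final letter and add -ori; stems ending in -m insert -ez- after the first vowel.
So kenin → kenon.

kenon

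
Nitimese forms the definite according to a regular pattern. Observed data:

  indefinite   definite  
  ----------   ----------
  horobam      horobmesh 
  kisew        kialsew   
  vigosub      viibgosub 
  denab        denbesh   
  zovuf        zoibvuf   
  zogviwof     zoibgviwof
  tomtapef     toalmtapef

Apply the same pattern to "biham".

"biham" has last vowel 'a'. The stems whose last vowel is 'a' (horobam → horobmesh, denab → denbesh) delete the last vowel and add -esh.
The other patterns: stems whose last vowel is 'e' insert -al- after the first vowel; stems whose last vowel is 'o' or 'u' insert -ib- after the first vowel.
So biham → bihmesh.

bihmesh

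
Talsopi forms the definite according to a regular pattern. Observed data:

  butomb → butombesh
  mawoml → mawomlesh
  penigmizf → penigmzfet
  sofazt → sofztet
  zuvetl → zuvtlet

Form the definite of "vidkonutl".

vidkontlet

"vidkonutl" has second-to-last letter 't'. The one such stem in the data (zuvetl → zuvtlet) deletes the last vowel and adds -et (as do sofazt, penigmizf), so the same rule applies.
So vidkonutl → vidkontlet.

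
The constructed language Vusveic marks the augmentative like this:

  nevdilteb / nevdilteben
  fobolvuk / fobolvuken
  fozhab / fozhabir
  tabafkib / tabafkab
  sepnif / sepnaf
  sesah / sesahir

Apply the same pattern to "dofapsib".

"dofapsib" has last vowel 'i'. The stems whose last vowel is 'i' (sepnif → sepnaf, tabafkib → tabafkab) change the last vowel to 'a'.
So dofapsib → dofapsab.

dofapsab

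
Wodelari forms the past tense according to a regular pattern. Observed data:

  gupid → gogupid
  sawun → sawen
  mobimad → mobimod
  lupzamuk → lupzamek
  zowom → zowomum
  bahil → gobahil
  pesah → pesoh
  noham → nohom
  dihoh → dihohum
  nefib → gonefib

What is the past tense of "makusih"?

gomakusih

zowom and noham both end in -m yet inflect differently (zowomum, nohom), so the final letter is not what conditions the rule; the last vowel is.
"makusih" has last vowel 'i'. The stems whose last vowel is 'i' (nefib → gonefib, bahil → gobahil, gupid → gogupid) add the prefix go-.
So makusih → gomakusih.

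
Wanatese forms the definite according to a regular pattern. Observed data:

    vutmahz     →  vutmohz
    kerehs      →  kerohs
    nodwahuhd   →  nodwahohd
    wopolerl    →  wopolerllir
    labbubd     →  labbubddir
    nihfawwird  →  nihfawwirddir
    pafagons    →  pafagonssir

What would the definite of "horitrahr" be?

horitrohr

nodwahuhd and labbubd both end in -d yet inflect differently (nodwahohd, labbubddir), so the final letter is not what conditions the rule; the second-to-last letter is.
"horitrahr" has second-to-last letter 'h'. The stems whose second-to-last letter is 'h' (vutmahz → vutmohz, kerehs → kerohs, nodwahuhd → nodwahohd) change the last vowel to 'o'.
So horitrahr → horitrohr.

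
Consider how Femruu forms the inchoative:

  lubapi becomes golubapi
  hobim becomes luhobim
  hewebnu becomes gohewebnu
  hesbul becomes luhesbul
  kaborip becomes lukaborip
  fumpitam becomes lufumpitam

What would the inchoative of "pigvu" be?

gopigvu

lubapi and hobim both have last vowel 'i' yet inflect differently (golubapi, luhobim), so the last vowel is not what conditions the rule; whether the stem ends in a vowel or a consonant is.
"pigvu" ends in a vowel. The stems ending in a vowel (lubapi → golubapi, hewebnu → gohewebnu) add the prefix go-.
So pigvu → gopigvu.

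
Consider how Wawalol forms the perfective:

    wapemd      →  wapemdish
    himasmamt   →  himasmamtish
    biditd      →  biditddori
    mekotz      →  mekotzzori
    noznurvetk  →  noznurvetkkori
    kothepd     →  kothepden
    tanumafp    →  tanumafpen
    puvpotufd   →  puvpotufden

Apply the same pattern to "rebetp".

wapemd and biditd both end in -d yet inflect differently (wapemdish, biditddori), so the final letter is not what conditions the rule; the second-to-last letter is.
"rebetp" has second-to-last letter 't'. The stems whose second-to-last letter is 't' (biditd → biditddori, mekotz → mekotzzori, noznurvetk → noznurvetkkori) double the final consonant and add -ori.
So rebetp → rebetppori.

rebetppori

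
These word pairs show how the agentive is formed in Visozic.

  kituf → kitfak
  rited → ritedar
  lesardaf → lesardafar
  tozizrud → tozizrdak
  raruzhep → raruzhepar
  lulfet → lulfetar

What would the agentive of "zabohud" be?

tozizrud and rited both end in -d yet inflect differently (tozizrdak, ritedar), so the final letter is not what conditions the rule; the last vowel is.
"zabohud" has last vowel 'u'. The stems whose last vowel is 'u' (kituf → kitfak, tozizrud → tozizrdak) delete the last vowel and add -ak.
The other pattern: stems whose last vowel is 'a' or 'e' add -ar.
So zabohud → zabohdak.

zabohdak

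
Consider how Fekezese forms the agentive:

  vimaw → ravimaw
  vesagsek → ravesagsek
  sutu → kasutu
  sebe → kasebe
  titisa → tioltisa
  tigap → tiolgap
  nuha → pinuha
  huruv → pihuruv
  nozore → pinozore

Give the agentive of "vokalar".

ravokalar

titisa and nuha both end in -a yet inflect differently (tioltisa, pinuha), so the final letter is not what conditions the rule; the first letter is.
"vokalar" begins with v-. The stems beginning with v- (vimaw → ravimaw, vesagsek → ravesagsek) add the prefix ra-.
The other patterns: stems beginning with s- add the prefix ka-; stems beginning with t- insert -ol- after the first vowel; stems beginning with h- or n- add the prefix pi-.
So vokalar → ravokalar.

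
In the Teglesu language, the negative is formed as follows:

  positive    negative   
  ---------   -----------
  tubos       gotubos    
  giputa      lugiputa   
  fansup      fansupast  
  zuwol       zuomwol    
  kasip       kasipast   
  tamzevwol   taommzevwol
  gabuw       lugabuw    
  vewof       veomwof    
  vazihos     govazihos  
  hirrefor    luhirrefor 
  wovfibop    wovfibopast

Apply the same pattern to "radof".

wovfibop and vewof both have last vowel 'o' yet inflect differently (wovfibopast, veomwof), so the last vowel is not what conditions the rule; the final letter is.
"radof" ends in -f. The one such stem in the data (vewof → veomwof) inserts -om- after the first vowel (as do tamzevwol, zuwol), so the same rule applies.
The other patterns: stems ending in -p add -ast; stems ending in -s add the prefix go-; stems ending in -a, -r or -w add the prefix lu-.
So radof → raomdof.

raomdof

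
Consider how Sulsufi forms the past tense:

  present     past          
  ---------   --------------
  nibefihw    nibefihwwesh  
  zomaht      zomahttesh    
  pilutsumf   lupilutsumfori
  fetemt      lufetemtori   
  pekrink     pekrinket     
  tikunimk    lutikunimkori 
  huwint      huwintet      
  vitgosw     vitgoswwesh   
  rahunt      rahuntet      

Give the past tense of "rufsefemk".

"rufsefemk" has second-to-last letter 'm'. The stems whose second-to-last letter is 'm' (tikunimk → lutikunimkori, fetemt → lufetemtori, pilutsumf → lupilutsumfori) add lu- … -ori around the stem.
So rufsefemk → lurufsefemkori.

lurufsefemkori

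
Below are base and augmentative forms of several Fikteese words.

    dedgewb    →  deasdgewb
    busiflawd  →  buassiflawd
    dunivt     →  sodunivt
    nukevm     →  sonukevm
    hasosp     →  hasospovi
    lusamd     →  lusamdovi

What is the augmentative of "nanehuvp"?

sonanehuvp

busiflawd and lusamd both end in -d yet inflect differently (buassiflawd, lusamdovi), so the final letter is not what conditions the rule; the second-to-last letter is.
"nanehuvp" has second-to-last letter 'v'. The stems whose second-to-last letter is 'v' (dunivt → sodunivt, nukevm → sonukevm) add the prefix so-.
The other patterns: stems whose second-to-last letter is 'w' insert -as- after the first vowel; stems whose second-to-last letter is 'm' or 's' add -ovi.
So nanehuvp → sonanehuvp.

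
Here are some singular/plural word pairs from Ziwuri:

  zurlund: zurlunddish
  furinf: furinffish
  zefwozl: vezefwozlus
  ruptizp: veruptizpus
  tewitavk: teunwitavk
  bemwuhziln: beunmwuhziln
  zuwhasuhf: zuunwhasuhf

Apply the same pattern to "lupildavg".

luunpildavg

"lupildavg" has second-to-last letter 'v'. The one such stem in the data (tewitavk → teunwitavk) inserts -un- after the first vowel (as do bemwuhziln, zuwhasuhf), so the same rule applies.
The other patterns: stems whose second-to-last letter is 'n' double the final consonant and add -ish; stems whose second-to-last letter is 'z' add ve- … -us around the stem.
So lupildavg → luunpildavg.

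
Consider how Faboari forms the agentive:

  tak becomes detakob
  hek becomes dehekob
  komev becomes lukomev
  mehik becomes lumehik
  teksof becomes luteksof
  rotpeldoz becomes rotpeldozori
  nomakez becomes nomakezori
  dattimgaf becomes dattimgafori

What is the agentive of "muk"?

tak and mehik both end in -k yet inflect differently (detakob, lumehik), so the final letter is not what conditions the rule; the number of vowels is.
"muk" has 1 vowel. The stems with 1 vowel (tak → detakob, hek → dehekob) add de- … -ob around the stem.
The other patterns: stems with 2 vowels add the prefix lu-; stems with 3 vowels add -ori.
So muk → demukob.

demukob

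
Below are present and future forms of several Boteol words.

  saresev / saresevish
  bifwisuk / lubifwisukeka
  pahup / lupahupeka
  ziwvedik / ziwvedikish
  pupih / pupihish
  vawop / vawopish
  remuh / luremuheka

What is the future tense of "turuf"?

luturufeka

bifwisuk and ziwvedik both end in -k yet inflect differently (lubifwisukeka, ziwvedikish), so the final letter is not what conditions the rule; the last vowel is.
"turuf" has last vowel 'u'. The stems whose last vowel is 'u' (pahup → lupahupeka, remuh → luremuheka, bifwisuk → lubifwisukeka) add lu- … -eka around the stem.
The other pattern: stems whose last vowel is 'e', 'i' or 'o' add -ish.
So turuf → luturufeka.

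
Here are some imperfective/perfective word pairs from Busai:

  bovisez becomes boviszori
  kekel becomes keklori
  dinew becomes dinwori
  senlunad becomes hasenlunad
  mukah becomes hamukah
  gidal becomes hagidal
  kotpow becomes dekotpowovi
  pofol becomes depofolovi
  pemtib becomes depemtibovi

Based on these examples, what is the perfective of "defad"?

hadefad

kekel and gidal both end in -l yet inflect differently (keklori, hagidal), so the final letter is not what conditions the rule; the last vowel is.
"defad" has last vowel 'a'. The stems whose last vowel is 'a' (senlunad → hasenlunad, mukah → hamukah, gidal → hagidal) add the prefix ha-.
The other patterns: stems whose last vowel is 'e' delete the last vowel and add -ori; stems whose last vowel is 'i' or 'o' add de- … -ovi around the stem.
So defad → hadefad.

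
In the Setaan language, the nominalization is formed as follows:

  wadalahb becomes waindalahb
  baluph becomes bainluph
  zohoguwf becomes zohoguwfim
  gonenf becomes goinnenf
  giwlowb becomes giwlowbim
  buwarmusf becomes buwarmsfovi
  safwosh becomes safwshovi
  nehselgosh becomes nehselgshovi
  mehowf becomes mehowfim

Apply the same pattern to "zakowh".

zakowhim

zohoguwf and buwarmusf both end in -f yet inflect differently (zohoguwfim, buwarmsfovi), so the final letter is not what conditions the rule; the second-to-last letter is.
"zakowh" has second-to-last letter 'w'. The stems whose second-to-last letter is 'w' (giwlowb → giwlowbim, zohoguwf → zohoguwfim, mehowf → mehowfim) add -im.
The other patterns: stems whose second-to-last letter is 's' delete the last vowel and add -ovi; stems whose second-to-last letter is 'h', 'n' or 'p' insert -in- after the first vowel.
So zakowh → zakowhim.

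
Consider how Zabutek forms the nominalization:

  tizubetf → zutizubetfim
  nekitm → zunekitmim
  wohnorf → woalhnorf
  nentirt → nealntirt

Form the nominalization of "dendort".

"dendort" has second-to-last letter 'r'. The stems whose second-to-last letter is 'r' (wohnorf → woalhnorf, nentirt → nealntirt) insert -al- after the first vowel.
The other pattern: stems whose second-to-last letter is 't' add zu- … -im around the stem.
So dendort → dealndort.

dealndort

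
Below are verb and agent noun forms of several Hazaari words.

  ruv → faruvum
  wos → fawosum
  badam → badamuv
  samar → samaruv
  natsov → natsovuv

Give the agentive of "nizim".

ruv and natsov both end in -v yet inflect differently (faruvum, natsovuv), so the final letter is not what conditions the rule; the number of vowels is.
"nizim" has 2 vowels. The stems with 2 vowels (badam → badamuv, samar → samaruv, natsov → natsovuv) add -uv.
The other pattern: stems with 1 vowel add fa- … -um around the stem.
So nizim → nizimuv.

nizimuv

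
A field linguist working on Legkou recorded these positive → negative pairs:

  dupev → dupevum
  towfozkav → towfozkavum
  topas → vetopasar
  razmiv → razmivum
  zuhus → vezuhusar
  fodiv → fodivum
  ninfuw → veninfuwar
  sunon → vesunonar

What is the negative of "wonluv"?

wonluvum

towfozkav and topas both have last vowel 'a' yet inflect differently (towfozkavum, vetopasar), so the last vowel is not what conditions the rule; the final letter is.
"wonluv" ends in -v. The stems ending in -v (razmiv → razmivum, dupev → dupevum, towfozkav → towfozkavum) add -um.
So wonluv → wonluvum.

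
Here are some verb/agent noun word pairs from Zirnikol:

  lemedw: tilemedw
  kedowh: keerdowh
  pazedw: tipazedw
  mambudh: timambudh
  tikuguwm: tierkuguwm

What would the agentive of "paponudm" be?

tipaponudm

mambudh and kedowh both end in -h yet inflect differently (timambudh, keerdowh), so the final letter is not what conditions the rule; the second-to-last letter is.
"paponudm" has second-to-last letter 'd'. The stems whose second-to-last letter is 'd' (lemedw → tilemedw, pazedw → tipazedw, mambudh → timambudh) add the prefix ti-.
So paponudm → tipaponudm.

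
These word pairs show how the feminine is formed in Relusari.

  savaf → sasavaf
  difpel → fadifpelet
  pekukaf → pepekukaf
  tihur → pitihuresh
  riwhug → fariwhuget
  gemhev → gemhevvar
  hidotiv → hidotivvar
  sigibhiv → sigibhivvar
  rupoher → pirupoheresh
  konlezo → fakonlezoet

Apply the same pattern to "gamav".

gamavvar

gemhev and rupoher both have last vowel 'e' yet inflect differently (gemhevvar, pirupoheresh), so the last vowel is not what conditions the rule; the final letter is.
"gamav" ends in -v. The stems ending in -v (gemhev → gemhevvar, hidotiv → hidotivvar, sigibhiv → sigibhivvar) double the final consonant and add -ar.
So gamav → gamavvar.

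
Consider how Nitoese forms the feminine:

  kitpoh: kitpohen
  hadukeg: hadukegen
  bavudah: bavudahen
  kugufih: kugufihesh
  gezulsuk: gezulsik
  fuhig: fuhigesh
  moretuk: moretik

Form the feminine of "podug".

kugufih and kitpoh both end in -h yet inflect differently (kugufihesh, kitpohen), so the final letter is not what conditions the rule; the last vowel is.
"podug" has last vowel 'u'. The stems whose last vowel is 'u' (gezulsuk → gezulsik, moretuk → moretik) change the last vowel to 'i'.
So podug → podig.

podig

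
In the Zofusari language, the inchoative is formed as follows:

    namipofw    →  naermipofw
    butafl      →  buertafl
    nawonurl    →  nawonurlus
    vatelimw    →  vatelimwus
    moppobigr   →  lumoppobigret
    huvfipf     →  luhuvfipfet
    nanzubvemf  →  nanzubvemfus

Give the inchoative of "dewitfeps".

butafl and nawonurl both end in -l yet inflect differently (buertafl, nawonurlus), so the final letter is not what conditions the rule; the second-to-last letter is.
"dewitfeps" has second-to-last letter 'p'. The one such stem in the data (huvfipf → luhuvfipfet) adds lu- … -et around the stem, so the same rule applies.
So dewitfeps → ludewitfepset.

ludewitfepset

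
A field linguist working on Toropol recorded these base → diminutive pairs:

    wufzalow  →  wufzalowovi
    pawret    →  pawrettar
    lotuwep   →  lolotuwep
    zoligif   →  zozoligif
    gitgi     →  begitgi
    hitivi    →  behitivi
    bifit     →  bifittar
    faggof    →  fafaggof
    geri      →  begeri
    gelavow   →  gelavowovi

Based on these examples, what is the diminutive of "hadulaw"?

hadulawovi

"hadulaw" ends in -w. The stems ending in -w (gelavow → gelavowovi, wufzalow → wufzalowovi) add -ovi.
The other patterns: stems ending in -t double the final consonant and add -ar; stems ending in -i add the prefix be-; stems ending in -f or -p repeat the first consonant+vowel as a prefix.
So hadulaw → hadulawovi.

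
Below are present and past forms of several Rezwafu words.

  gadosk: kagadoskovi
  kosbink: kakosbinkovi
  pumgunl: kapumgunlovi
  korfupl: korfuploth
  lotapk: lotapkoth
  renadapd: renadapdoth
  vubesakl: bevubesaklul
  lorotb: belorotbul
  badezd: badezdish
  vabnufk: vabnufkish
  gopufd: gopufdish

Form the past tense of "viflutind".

pumgunl and korfupl both end in -l yet inflect differently (kapumgunlovi, korfuploth), so the final letter is not what conditions the rule; the second-to-last letter is.
"viflutind" has second-to-last letter 'n'. The stems whose second-to-last letter is 'n' (kosbink → kakosbinkovi, pumgunl → kapumgunlovi) add ka- … -ovi around the stem.
So viflutind → kaviflutindovi.

kaviflutindovi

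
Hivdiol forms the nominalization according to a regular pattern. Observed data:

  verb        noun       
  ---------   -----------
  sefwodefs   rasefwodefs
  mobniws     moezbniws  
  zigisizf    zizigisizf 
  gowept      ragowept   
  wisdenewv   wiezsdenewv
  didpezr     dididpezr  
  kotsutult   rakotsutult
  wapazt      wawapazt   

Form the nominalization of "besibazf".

bebesibazf

wapazt and gowept both end in -t yet inflect differently (wawapazt, ragowept), so the final letter is not what conditions the rule; the second-to-last letter is.
"besibazf" has second-to-last letter 'z'. The stems whose second-to-last letter is 'z' (zigisizf → zizigisizf, didpezr → dididpezr, wapazt → wawapazt) repeat the first consonant+vowel as a prefix.
The other patterns: stems whose second-to-last letter is 'w' insert -ez- after the first vowel; stems whose second-to-last letter is 'f', 'l' or 'p' add the prefix ra-.
So besibazf → bebesibazf.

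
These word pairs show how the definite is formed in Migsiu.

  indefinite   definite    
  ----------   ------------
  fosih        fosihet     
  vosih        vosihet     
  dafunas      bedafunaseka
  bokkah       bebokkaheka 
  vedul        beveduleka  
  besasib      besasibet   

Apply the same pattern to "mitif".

"mitif" has last vowel 'i'. The stems whose last vowel is 'i' (vosih → vosihet, fosih → fosihet, besasib → besasibet) add -et.
The other pattern: stems whose last vowel is 'a' or 'u' add be- … -eka around the stem.
So mitif → mitifet.

mitifet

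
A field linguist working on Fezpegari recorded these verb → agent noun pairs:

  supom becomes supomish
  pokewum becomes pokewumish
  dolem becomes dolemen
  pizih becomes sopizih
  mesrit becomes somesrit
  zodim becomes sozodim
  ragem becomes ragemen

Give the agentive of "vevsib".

supom and dolem both end in -m yet inflect differently (supomish, dolemen), so the final letter is not what conditions the rule; the last vowel is.
"vevsib" has last vowel 'i'. The stems whose last vowel is 'i' (zodim → sozodim, mesrit → somesrit, pizih → sopizih) add the prefix so-.
So vevsib → sovevsib.

sovevsib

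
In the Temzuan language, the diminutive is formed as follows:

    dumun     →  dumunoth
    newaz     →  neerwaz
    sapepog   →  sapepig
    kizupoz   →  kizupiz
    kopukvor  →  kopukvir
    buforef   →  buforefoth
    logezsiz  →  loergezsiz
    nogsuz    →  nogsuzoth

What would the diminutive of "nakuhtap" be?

naerkuhtap

nogsuz and kizupoz both end in -z yet inflect differently (nogsuzoth, kizupiz), so the final letter is not what conditions the rule; the last vowel is.
"nakuhtap" has last vowel 'a'. The one such stem in the data (newaz → neerwaz) inserts -er- after the first vowel (as does logezsiz), so the same rule applies.
The other patterns: stems whose last vowel is 'e' or 'u' add -oth; stems whose last vowel is 'o' change the last vowel to 'i'.
So nakuhtap → naerkuhtap.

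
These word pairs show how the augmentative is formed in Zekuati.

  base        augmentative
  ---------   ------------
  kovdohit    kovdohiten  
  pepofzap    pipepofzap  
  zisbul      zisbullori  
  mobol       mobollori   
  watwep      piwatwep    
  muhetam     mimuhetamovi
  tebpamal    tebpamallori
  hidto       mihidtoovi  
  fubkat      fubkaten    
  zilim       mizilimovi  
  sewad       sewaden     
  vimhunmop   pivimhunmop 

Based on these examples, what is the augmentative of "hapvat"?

pepofzap and muhetam both have last vowel 'a' yet inflect differently (pipepofzap, mimuhetamovi), so the last vowel is not what conditions the rule; the final letter is.
"hapvat" ends in -t. The stems ending in -t (fubkat → fubkaten, kovdohit → kovdohiten) add -en.
So hapvat → hapvaten.

hapvaten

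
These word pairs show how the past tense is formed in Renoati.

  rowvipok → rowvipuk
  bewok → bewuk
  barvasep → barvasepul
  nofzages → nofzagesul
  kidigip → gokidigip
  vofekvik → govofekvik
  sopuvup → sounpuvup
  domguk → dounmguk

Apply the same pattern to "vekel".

"vekel" has last vowel 'e'. The stems whose last vowel is 'e' (barvasep → barvasepul, nofzages → nofzagesul) add -ul.
So vekel → vekelul.

vekelul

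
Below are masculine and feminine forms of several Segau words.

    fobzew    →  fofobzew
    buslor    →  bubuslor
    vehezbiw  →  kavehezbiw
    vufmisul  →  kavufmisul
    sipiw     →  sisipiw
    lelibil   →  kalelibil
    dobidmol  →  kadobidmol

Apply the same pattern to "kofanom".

vehezbiw and fobzew both end in -w yet inflect differently (kavehezbiw, fofobzew), so the final letter is not what conditions the rule; the number of vowels is.
"kofanom" has 3 vowels. The stems with 3 vowels (dobidmol → kadobidmol, vehezbiw → kavehezbiw, lelibil → kalelibil) add the prefix ka-.
So kofanom → kakofanom.

kakofanom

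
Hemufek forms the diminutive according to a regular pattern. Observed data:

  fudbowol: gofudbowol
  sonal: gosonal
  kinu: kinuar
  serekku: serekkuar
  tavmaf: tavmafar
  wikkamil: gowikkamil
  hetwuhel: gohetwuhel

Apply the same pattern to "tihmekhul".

gotihmekhul

sonal and tavmaf both have last vowel 'a' yet inflect differently (gosonal, tavmafar), so the last vowel is not what conditions the rule; the final letter is.
"tihmekhul" ends in -l. The stems ending in -l (sonal → gosonal, hetwuhel → gohetwuhel, fudbowol → gofudbowol) add the prefix go-.
So tihmekhul → gotihmekhul.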